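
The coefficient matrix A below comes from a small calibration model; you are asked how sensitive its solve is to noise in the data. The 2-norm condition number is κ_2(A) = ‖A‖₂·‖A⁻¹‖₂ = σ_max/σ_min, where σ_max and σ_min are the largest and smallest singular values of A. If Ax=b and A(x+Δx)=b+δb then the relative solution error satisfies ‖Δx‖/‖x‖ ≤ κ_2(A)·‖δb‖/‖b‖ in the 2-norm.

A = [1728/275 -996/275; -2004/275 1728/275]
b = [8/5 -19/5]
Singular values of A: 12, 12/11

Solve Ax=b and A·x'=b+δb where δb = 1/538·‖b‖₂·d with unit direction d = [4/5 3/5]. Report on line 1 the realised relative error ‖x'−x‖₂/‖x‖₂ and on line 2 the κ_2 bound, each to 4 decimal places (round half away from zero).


0.0072
0.0204

largest singular value 12, smallest 12/11
κ = σ_max/σ_min = 12/(12/11) = 11.0000
κ_2(A)·‖δb‖/‖b‖ = 0.0204
solve Ax = b  →  x = [-0.2833 -0.9333]
‖b‖ = 4.1231, ‖x‖ = 0.9754
re-solving with b+δb shifts x by Δx of norm 0.0070
dividing the unrounded norms, ‖Δx‖/‖x‖ = 0.0072
realised/bound (from unrounded values) ≈ 0.3523


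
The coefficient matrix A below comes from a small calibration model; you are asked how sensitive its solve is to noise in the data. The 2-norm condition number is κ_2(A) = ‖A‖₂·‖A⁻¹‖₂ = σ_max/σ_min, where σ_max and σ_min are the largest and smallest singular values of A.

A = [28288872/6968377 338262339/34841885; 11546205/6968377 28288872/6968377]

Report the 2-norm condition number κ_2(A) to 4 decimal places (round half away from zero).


M = AᵀA = [5524113188961/287327088841 66285240160032/1436635444205; 66285240160032/1436635444205 795431461311009/7183177221025]. tr(M)=5523871544586/42504007225, det(M)=263900025/1700160289
char-poly roots: 3249/25 and 2030625/1700160289
κ = σ_max/σ_min = (57/5)/(1425/41233) = 329.8640

329.8640


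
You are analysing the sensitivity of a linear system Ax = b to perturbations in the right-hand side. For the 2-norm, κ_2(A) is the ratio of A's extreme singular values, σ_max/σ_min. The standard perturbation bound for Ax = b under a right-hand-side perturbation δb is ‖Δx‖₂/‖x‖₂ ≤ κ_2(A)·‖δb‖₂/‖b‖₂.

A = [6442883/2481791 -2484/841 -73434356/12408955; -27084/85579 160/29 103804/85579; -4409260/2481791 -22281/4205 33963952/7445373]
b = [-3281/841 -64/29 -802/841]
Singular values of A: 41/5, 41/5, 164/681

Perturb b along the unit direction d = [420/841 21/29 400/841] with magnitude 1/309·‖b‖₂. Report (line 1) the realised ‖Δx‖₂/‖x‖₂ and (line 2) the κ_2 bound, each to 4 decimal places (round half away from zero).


0.0037
0.1102

σ_max = 41/5, σ_min = 164/681
κ = σ_max/σ_min = (41/5)/(164/681) = 34.0500
worst-case relative error ≤ 34.0500 × 1/309 = 0.1102
solve Ax = b  →  x = [-15.4339 0.0654 -6.1440]
‖b‖ = 4.5826, ‖x‖ = 16.6120
Δx = A⁻¹·δb where δb = 1/309·4.5826·d; ‖Δx‖ = 0.0616
dividing the unrounded norms, ‖Δx‖/‖x‖ = 0.0037
realised/bound (from unrounded values) ≈ 0.0336


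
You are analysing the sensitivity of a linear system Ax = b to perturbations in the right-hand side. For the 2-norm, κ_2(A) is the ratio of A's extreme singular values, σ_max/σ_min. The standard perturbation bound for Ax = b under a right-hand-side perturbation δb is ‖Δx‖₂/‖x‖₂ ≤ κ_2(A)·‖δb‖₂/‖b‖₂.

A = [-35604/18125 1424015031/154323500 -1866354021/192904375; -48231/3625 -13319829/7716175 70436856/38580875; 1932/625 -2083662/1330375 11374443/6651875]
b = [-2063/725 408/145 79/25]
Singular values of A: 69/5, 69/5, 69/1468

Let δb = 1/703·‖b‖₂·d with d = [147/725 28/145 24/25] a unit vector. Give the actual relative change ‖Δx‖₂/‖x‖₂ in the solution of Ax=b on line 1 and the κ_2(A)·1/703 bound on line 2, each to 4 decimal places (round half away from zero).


0.0024
0.4176

largest singular value 69/5, smallest 69/1468
κ_2(A) = (69/5) / (69/1468) = 293.6000
worst-case relative error ≤ 293.6000 × 1/703 = 0.4176
solve Ax = b  →  x = [-0.1159 46.0290 44.2174]
2-norm of b is 5.0990; of x, 63.8268
re-solving with b+δb shifts x by Δx of norm 0.1543
relative error = 0.0024
so the bound overstates the realised error by a factor of ≈ 172.7410 (computed from the unrounded values)


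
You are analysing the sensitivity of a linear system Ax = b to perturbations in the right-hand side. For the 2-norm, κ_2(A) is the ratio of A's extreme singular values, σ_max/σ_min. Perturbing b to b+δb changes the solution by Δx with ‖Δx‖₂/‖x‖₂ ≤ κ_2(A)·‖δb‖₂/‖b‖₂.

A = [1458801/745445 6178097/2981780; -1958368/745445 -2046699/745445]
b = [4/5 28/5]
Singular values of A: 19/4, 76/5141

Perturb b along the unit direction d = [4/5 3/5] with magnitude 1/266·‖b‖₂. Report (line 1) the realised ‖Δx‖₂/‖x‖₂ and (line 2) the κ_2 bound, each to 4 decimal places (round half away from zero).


0.0053
1.2079

from the listed singular values, σ₁ = 19/4, σ_n = 76/5141
condition number: (19/4) ÷ (76/5141) = 321.3125
perturbation bound = 321.3125·1/266 = 1.2079
solve Ax = b  →  x = [-196.5172 185.9964]
‖b‖ = 5.6569, ‖x‖ = 270.5803
re-solving with b+δb shifts x by Δx of norm 1.4386
relative error = 0.0053
tightness: 0.0053 against a bound of 1.2079 (unrounded ratio ≈ 0.0044)


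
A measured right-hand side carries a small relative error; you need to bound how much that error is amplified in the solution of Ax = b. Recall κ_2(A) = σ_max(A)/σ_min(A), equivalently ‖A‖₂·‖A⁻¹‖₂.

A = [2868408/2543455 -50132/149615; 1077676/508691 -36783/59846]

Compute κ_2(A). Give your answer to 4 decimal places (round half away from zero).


374.0375

form AᵀA = [128935652176/22384648225 -37605940218/22384648225; -37605940218/22384648225 43877596921/89538592900] with trace 22384808225/3581543716 and determinant 250000/895385929
solving λ² − 22384808225/3581543716·λ + 250000/895385929 = 0 gives λ = 25/4, 40000/895385929
κ = σ_max/σ_min = (5/2)/(200/29923) = 374.0375


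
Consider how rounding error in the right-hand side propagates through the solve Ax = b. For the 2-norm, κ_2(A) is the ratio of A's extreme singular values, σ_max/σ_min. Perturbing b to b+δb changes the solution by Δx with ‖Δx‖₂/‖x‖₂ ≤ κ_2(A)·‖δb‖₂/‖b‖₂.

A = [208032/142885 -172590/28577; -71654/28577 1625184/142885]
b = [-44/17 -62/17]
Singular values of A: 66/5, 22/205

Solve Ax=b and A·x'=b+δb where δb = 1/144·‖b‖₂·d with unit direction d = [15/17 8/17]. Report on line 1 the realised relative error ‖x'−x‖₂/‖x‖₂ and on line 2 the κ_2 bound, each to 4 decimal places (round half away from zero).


from the listed singular values, σ₁ = 66/5, σ_n = 22/205
κ_2(A) = (66/5) / (22/205) = 123.0000
perturbation bound = 123.0000·1/144 = 0.8542
solve Ax = b  →  x = [-36.3304 -8.3296]
‖b‖ = 4.4721, ‖x‖ = 37.2730
δb = ε·‖b‖·d = [0.0274 0.0146]; solving A·Δx = δb gives ‖Δx‖ = 0.2894
realised ‖Δx‖/‖x‖ = 0.0078
tightness: 0.0078 against a bound of 0.8542 (unrounded ratio ≈ 0.0091)

0.0078
0.8542


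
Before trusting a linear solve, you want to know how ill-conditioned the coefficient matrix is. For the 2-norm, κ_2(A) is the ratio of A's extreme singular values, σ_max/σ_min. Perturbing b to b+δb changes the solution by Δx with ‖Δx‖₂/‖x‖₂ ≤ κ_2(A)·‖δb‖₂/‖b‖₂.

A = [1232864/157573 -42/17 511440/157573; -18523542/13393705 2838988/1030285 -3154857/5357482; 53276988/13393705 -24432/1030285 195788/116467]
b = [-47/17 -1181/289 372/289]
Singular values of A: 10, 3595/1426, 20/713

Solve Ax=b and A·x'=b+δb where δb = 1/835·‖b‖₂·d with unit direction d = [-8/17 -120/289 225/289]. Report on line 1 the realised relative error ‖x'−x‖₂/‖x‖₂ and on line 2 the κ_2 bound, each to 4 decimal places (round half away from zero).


σ_max = 10, σ_min = 20/713
κ_2(A) = 10 / (20/713) = 356.5000
bound on ‖Δx‖/‖x‖: κ·ε = 356.5000·1/835 = 0.4269
solve Ax = b  →  x = [-55.2423 -1.1144 131.4657]
2-norm of b is 5.0990; of x, 142.6050
with δb = [-0.0029 -0.0025 0.0048], A·Δx = δb → ‖Δx‖ = 0.2177
relative error = 0.0015
so the bound overstates the realised error by a factor of ≈ 279.6714 (computed from the unrounded values)

0.0015
0.4269


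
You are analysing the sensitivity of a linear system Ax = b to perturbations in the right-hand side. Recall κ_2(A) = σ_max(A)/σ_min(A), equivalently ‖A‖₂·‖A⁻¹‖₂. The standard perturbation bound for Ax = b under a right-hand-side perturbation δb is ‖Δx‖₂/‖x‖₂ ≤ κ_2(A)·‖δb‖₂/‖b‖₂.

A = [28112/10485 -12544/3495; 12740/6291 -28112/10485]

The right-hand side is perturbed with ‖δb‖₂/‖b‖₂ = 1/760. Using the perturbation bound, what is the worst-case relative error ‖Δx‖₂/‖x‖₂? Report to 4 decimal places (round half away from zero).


M = AᵀA = [11170250896/989417025 -4964466752/329805675; -4964466752/329805675 2206451968/109935225]. tr(M)=31028318608/989417025, det(M)=157351936/24735425625
eigenvalues of AᵀA: λ = (tr ± √(tr²−4·det))/2 = 784/25, 200704/989417025
so κ_2 = √((784/25) / (200704/989417025)) = 393.1875
perturbation bound = 393.1875·1/760 = 0.5174

0.5174


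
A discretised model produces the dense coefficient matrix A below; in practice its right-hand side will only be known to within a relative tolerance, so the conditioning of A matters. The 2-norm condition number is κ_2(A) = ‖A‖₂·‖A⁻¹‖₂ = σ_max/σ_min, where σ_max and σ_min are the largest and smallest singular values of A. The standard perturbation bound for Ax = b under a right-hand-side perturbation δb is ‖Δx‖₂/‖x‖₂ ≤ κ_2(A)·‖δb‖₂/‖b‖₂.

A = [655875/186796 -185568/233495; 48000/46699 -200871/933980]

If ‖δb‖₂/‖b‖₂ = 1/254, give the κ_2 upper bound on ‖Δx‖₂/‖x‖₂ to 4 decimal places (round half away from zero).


AᵀA = [467036015625/34892745616 -6567561000/2180796601; -6567561000/2180796601 23652675225/34892745616]; tr = 145951425/10378568, det = 1265625/332114176
solving λ² − 145951425/10378568·λ + 1265625/332114176 = 0 gives λ = 225/16, 5625/20757136
so κ_2 = √((225/16) / (5625/20757136)) = 227.8000
bound on ‖Δx‖/‖x‖: κ·ε = 227.8000·1/254 = 0.8969

0.8969


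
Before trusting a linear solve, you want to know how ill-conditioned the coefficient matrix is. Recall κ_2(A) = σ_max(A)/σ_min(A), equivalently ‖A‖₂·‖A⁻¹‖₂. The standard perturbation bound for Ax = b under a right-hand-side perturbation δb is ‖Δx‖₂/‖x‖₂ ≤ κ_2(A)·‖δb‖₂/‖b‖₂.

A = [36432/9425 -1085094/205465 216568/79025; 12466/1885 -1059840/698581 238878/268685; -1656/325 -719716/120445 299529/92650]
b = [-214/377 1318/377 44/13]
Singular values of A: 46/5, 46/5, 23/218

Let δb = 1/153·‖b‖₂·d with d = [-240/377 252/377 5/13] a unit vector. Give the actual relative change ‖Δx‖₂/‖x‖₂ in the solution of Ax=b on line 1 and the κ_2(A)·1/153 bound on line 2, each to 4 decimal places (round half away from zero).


0.0080
0.5699

largest singular value 46/5, smallest 23/218
condition number: (46/5) ÷ (23/218) = 87.2000
perturbation bound = 87.2000·1/153 = 0.5699
solve Ax = b  →  x = [0.0435 17.5729 33.5959]
‖b‖ = 4.8990, ‖x‖ = 37.9143
Δx = A⁻¹·δb where δb = 1/153·4.8990·d; ‖Δx‖ = 0.3035
relative error = 0.0080
realised/bound (from unrounded values) ≈ 0.0140


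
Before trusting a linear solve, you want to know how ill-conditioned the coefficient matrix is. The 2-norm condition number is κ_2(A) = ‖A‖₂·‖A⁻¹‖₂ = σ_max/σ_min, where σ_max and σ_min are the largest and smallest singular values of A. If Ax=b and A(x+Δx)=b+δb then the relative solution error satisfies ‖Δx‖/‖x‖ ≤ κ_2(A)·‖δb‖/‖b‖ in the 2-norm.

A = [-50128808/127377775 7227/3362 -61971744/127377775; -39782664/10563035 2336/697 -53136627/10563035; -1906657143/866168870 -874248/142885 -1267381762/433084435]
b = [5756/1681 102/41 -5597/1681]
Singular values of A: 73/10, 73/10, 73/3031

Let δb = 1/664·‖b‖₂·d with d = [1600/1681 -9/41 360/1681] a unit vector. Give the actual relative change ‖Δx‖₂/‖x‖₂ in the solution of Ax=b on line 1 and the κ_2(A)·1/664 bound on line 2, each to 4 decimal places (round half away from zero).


largest singular value 73/10, smallest 73/3031
κ = σ_max/σ_min = (73/10)/(73/3031) = 303.1000
bound on ‖Δx‖/‖x‖: κ·ε = 303.1000·1/664 = 0.4565
solve Ax = b  →  x = [-66.4957 0.6769 49.7409]
‖b‖ = 5.3852, ‖x‖ = 83.0439
re-solving with b+δb shifts x by Δx of norm 0.3367
dividing the unrounded norms, ‖Δx‖/‖x‖ = 0.0041
tightness: 0.0041 against a bound of 0.4565 (unrounded ratio ≈ 0.0089)

0.0041
0.4565


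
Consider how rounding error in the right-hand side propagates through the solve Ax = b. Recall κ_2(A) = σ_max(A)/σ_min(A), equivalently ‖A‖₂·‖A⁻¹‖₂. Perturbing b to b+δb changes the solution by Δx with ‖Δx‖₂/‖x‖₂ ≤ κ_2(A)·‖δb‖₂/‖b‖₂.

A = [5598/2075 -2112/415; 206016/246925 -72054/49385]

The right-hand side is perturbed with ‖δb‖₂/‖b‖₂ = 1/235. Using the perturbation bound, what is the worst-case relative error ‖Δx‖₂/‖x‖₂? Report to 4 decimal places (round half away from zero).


0.4945

AᵀA = [777943044/97555129 -1458155520/97555129; -1458155520/97555129 2734301700/97555129]; tr = 12153096/337561, det = 32400/337561
char-poly roots: 36 and 900/337561
κ = σ_max/σ_min = 6/(30/581) = 116.2000
bound on ‖Δx‖/‖x‖: κ·ε = 116.2000·1/235 = 0.4945


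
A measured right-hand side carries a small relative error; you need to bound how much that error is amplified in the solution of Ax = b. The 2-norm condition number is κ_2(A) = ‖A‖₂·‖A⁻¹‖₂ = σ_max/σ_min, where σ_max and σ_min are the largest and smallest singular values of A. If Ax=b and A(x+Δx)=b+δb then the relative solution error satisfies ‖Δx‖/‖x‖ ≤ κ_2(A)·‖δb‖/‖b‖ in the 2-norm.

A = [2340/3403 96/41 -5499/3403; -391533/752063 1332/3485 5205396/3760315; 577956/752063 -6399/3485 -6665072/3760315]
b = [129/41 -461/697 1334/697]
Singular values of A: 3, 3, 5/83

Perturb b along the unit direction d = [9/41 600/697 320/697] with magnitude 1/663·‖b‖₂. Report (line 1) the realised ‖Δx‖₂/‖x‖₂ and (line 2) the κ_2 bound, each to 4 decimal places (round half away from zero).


largest singular value 3, smallest 5/83
κ_2(A) = 3 / (5/83) = 49.8000
worst-case relative error ≤ 49.8000 × 1/663 = 0.0751
solve Ax = b  →  x = [15.7590 0.4000 5.3385]
‖b‖ = 3.7417, ‖x‖ = 16.6435
with δb = [0.0012 0.0049 0.0026], A·Δx = δb → ‖Δx‖ = 0.0937
relative error = 0.0056
realised/bound (from unrounded values) ≈ 0.0749

0.0056
0.0751


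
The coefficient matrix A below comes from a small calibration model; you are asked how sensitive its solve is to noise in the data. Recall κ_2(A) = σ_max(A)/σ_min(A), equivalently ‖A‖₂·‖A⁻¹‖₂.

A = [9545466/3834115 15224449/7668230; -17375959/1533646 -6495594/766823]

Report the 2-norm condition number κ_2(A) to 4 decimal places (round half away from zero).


149.6240

M = AᵀA = [4707056789929/34980220900 882511551432/8745055225; 882511551432/8745055225 2647863169921/34980220900]. tr(M)=147098399197/699604418, det(M)=11051265625/5596835344
solving λ² − 147098399197/699604418·λ + 11051265625/5596835344 = 0 gives λ = 841/4, 13140625/1399208836
κ = σ_max/σ_min = (29/2)/(3625/37406) = 149.6240


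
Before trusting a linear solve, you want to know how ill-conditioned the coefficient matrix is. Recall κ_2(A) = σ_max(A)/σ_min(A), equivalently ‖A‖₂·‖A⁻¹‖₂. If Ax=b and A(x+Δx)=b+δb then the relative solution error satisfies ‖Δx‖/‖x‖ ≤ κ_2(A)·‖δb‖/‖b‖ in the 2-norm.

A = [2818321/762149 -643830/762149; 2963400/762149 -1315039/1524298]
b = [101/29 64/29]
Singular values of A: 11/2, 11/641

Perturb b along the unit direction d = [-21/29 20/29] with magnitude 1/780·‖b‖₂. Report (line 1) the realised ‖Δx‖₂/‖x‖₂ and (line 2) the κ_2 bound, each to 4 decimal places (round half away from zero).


0.0053
0.4109

from the listed singular values, σ₁ = 11/2, σ_n = 11/641
condition number: (11/2) ÷ (11/641) = 320.5000
bound on ‖Δx‖/‖x‖: κ·ε = 320.5000·1/780 = 0.4109
solve Ax = b  →  x = [-12.0820 -57.0111]
‖b‖ = 4.1231, ‖x‖ = 58.2773
Δx = A⁻¹·δb where δb = 1/780·4.1231·d; ‖Δx‖ = 0.3080
realised ‖Δx‖/‖x‖ = 0.0053
tightness: 0.0053 against a bound of 0.4109 (unrounded ratio ≈ 0.0129)


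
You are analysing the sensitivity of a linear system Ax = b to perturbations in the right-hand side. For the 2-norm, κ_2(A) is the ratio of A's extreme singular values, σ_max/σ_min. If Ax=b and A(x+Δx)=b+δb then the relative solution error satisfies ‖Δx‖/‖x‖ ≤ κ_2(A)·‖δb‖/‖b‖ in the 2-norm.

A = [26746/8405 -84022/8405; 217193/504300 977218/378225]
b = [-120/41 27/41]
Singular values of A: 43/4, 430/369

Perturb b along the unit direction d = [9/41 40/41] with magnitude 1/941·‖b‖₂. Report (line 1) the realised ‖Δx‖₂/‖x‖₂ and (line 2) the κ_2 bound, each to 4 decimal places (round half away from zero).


largest singular value 43/4, smallest 430/369
κ_2(A) = (43/4) / (430/369) = 9.2250
bound on ‖Δx‖/‖x‖: κ·ε = 9.2250·1/941 = 0.0098
solve Ax = b  →  x = [-0.0781 0.2679]
2-norm of b is 3.0000; of x, 0.2791
Δx = A⁻¹·δb where δb = 1/941·3.0000·d; ‖Δx‖ = 0.0027
relative error = 0.0098
so the bound is sharp here: realised error equals the bound

0.0098
0.0098


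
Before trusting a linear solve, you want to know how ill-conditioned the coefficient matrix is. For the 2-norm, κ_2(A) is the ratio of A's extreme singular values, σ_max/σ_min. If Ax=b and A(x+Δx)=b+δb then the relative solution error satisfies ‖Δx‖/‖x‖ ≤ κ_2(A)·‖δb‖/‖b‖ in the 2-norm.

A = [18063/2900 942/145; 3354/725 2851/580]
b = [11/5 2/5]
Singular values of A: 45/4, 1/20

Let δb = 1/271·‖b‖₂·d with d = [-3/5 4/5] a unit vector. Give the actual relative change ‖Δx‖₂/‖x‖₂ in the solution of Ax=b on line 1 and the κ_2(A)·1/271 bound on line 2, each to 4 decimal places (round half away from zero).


from the listed singular values, σ₁ = 45/4, σ_n = 1/20
κ = σ_max/σ_min = (45/4)/(1/20) = 225.0000
perturbation bound = 225.0000·1/271 = 0.8303
solve Ax = b  →  x = [14.6054 -13.6644]
‖b‖ = 2.2361, ‖x‖ = 20.0008
with δb = [-0.0050 0.0066], A·Δx = δb → ‖Δx‖ = 0.1650
dividing the unrounded norms, ‖Δx‖/‖x‖ = 0.0083
so the bound overstates the realised error by a factor of ≈ 100.6270 (computed from the unrounded values)

0.0083
0.8303


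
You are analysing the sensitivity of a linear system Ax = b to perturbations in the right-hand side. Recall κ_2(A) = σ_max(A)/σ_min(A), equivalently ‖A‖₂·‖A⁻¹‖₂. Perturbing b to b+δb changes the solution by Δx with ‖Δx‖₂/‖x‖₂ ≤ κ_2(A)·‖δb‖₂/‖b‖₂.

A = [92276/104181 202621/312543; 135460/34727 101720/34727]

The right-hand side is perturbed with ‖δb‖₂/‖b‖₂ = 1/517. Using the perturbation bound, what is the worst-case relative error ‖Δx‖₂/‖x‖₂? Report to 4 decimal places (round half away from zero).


M = AᵀA = [103307296/6456681 232438916/19370043; 232438916/19370043 522997561/58110129]. tr(M)=1452763225/58110129, det(M)=250000/58110129
solving λ² − 1452763225/58110129·λ + 250000/58110129 = 0 gives λ = 25, 10000/58110129
κ = σ_max/σ_min = 5/(100/7623) = 381.1500
bound on ‖Δx‖/‖x‖: κ·ε = 381.1500·1/517 = 0.7372

0.7372


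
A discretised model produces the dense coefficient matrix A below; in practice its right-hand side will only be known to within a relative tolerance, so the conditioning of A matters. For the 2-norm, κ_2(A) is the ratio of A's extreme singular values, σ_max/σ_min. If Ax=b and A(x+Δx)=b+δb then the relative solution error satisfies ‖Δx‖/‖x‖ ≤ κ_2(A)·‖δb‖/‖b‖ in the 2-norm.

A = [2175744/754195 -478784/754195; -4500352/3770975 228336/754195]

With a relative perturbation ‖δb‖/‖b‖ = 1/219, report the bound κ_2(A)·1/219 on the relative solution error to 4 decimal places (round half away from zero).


0.4038

M = AᵀA = [820116668416/84143505625 -36900292608/16828701125; -36900292608/16828701125 1664919808/3365740225]. tr(M)=512635136/50055625, det(M)=16777216/1251390625
solving λ² − 512635136/50055625·λ + 16777216/1251390625 = 0 gives λ = 256/25, 65536/50055625
κ_2(A) = √(λ_max/λ_min) = √((256/25) / (65536/50055625)) = 88.4375
bound on ‖Δx‖/‖x‖: κ·ε = 88.4375·1/219 = 0.4038


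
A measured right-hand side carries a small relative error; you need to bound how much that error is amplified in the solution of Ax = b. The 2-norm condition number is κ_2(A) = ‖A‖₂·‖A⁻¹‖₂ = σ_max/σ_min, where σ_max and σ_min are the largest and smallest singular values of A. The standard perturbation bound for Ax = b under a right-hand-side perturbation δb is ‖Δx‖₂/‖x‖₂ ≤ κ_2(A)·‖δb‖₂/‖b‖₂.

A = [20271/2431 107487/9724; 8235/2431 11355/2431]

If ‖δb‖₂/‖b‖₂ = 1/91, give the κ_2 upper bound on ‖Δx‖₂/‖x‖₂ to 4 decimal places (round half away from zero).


1.6440

form AᵀA = [2832714/34969 15105933/139876; 15105933/139876 80570601/559504] with trace 125894025/559504 and determinant 1265625/559504
char-poly roots: 225 and 5625/559504
σ_max=√225=15, σ_min=√(5625/559504)=(75/748) → κ = 149.6000
κ_2(A)·‖δb‖/‖b‖ = 1.6440


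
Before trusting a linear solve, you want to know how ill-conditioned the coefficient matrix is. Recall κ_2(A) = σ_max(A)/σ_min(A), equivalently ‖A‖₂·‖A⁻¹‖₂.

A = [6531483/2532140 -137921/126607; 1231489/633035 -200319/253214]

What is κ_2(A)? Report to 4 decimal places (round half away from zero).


155.8240

AᵀA = [2677012507729/256469319184 -278841991365/64117329796; -278841991365/64117329796 116216510725/64117329796]; tr = 18590997341/1517569936, det = 37515625/6070279744
char-poly roots: 49/4 and 765625/1517569936
σ_max=√(49/4)=(7/2), σ_min=√(765625/1517569936)=(875/38956) → κ = 155.8240


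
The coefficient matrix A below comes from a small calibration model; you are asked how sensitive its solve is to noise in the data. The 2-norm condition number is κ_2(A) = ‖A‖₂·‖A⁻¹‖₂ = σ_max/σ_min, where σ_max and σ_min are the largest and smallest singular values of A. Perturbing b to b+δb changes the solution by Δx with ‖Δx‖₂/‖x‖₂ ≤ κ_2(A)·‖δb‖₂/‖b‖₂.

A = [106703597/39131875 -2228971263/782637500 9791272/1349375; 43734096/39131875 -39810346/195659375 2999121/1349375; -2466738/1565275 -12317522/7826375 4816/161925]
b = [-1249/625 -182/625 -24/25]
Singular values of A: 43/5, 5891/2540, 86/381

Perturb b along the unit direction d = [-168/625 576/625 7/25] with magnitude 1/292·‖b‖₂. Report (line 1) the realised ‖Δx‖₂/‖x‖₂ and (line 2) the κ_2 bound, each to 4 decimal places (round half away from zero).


σ_max = 43/5, σ_min = 86/381
κ_2(A) = (43/5) / (86/381) = 38.1000
perturbation bound = 38.1000·1/292 = 0.1305
solve Ax = b  →  x = [0.2181 0.3877 -0.2052]
‖b‖₂ = 2.2361 and ‖x‖₂ = 0.4899
with δb = [-0.0021 0.0071 0.0021], A·Δx = δb → ‖Δx‖ = 0.0339
realised ‖Δx‖/‖x‖ = 0.0693
tightness: 0.0693 against a bound of 0.1305 (unrounded ratio ≈ 0.5308)

0.0693
0.1305


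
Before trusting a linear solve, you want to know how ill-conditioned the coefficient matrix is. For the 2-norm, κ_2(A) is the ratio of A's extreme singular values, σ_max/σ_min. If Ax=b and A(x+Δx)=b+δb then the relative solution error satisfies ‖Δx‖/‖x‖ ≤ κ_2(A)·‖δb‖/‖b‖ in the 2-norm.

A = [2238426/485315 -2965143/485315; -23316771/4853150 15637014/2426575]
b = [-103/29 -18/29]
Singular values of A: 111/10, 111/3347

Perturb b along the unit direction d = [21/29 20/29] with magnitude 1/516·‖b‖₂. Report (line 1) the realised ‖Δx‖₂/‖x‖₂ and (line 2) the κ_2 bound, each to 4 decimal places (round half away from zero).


0.0023
0.6486

σ_max = 111/10, σ_min = 111/3347
condition number: (111/10) ÷ (111/3347) = 334.7000
perturbation bound = 334.7000·1/516 = 0.6486
solve Ax = b  →  x = [-72.4757 -54.1315]
‖b‖ = 3.6056, ‖x‖ = 90.4596
δb = ε·‖b‖·d = [0.0051 0.0048]; solving A·Δx = δb gives ‖Δx‖ = 0.2107
realised ‖Δx‖/‖x‖ = 0.0023
realised/bound (from unrounded values) ≈ 0.0036


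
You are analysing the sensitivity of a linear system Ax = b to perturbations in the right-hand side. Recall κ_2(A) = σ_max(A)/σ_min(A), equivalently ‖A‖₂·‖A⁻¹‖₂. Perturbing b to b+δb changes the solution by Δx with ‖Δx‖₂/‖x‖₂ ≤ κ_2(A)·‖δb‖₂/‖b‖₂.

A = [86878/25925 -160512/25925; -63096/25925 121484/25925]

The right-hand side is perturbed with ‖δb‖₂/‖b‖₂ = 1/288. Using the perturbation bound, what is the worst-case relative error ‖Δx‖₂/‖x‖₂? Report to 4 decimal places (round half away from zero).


0.4236

AᵀA = [461155684/26884225 -172880928/5376845; -172880928/5376845 1620898576/26884225]; tr = 1440868/18605, det = 937024/2325625
λ_max, λ_min = (1440868/18605 ± √51888568170384/8653650625)/2 = 1936/25, 484/93025
so κ_2 = √((1936/25) / (484/93025)) = 122.0000
κ_2(A)·‖δb‖/‖b‖ = 0.4236


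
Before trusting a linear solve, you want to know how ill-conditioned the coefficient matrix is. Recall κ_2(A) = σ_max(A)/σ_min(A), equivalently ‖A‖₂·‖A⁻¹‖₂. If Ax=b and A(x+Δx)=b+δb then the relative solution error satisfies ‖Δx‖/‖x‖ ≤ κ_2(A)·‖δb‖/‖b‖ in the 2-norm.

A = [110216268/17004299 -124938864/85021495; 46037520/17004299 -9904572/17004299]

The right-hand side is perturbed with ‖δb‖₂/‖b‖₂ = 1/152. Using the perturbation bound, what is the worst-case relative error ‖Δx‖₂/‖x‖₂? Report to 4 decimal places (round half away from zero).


form AᵀA = [84420585678096/1710924168529 -94971627076608/8554620842645; -94971627076608/8554620842645 106877120711184/42773104213225] with trace 1319090876064/25445035225 and determinant 41990400/1017801409
solving λ² − 1319090876064/25445035225·λ + 41990400/1017801409 = 0 gives λ = 1296/25, 810000/1017801409
κ = σ_max/σ_min = (36/5)/(900/31903) = 255.2240
κ_2(A)·‖δb‖/‖b‖ = 1.6791

1.6791


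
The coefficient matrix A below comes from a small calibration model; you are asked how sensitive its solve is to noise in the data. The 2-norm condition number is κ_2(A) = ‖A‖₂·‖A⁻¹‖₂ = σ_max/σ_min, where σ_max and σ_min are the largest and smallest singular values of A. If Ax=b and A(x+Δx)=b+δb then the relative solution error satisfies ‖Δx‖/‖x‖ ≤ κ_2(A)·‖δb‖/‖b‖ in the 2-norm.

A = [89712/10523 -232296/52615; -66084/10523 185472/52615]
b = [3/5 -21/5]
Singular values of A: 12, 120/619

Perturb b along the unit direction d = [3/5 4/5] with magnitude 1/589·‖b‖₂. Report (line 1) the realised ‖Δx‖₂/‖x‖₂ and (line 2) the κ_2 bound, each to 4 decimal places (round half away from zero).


0.0024
0.1051

from the listed singular values, σ₁ = 12, σ_n = 120/619
κ = σ_max/σ_min = 12/(120/619) = 61.9000
perturbation bound = 61.9000·1/589 = 0.1051
solve Ax = b  →  x = [-7.0618 -13.7721]
‖b‖ = 4.2426, ‖x‖ = 15.4770
Δx = A⁻¹·δb where δb = 1/589·4.2426·d; ‖Δx‖ = 0.0372
dividing the unrounded norms, ‖Δx‖/‖x‖ = 0.0024
realised/bound (from unrounded values) ≈ 0.0228


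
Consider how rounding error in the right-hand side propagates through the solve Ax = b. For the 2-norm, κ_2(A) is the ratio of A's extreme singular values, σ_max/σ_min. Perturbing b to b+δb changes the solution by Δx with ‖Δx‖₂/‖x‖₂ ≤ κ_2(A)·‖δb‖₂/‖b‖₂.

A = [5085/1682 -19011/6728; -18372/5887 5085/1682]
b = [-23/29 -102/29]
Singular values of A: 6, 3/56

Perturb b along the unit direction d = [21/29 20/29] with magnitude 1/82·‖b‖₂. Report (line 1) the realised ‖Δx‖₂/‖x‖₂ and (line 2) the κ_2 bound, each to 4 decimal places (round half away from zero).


0.0147
1.3659

from the listed singular values, σ₁ = 6, σ_n = 3/56
κ = σ_max/σ_min = 6/(3/56) = 112.0000
worst-case relative error ≤ 112.0000 × 1/82 = 1.3659
solve Ax = b  →  x = [-38.3793 -40.7816]
‖b‖₂ = 3.6056 and ‖x‖₂ = 56.0010
Δx = A⁻¹·δb where δb = 1/82·3.6056·d; ‖Δx‖ = 0.8208
dividing the unrounded norms, ‖Δx‖/‖x‖ = 0.0147
realised/bound (from unrounded values) ≈ 0.0107


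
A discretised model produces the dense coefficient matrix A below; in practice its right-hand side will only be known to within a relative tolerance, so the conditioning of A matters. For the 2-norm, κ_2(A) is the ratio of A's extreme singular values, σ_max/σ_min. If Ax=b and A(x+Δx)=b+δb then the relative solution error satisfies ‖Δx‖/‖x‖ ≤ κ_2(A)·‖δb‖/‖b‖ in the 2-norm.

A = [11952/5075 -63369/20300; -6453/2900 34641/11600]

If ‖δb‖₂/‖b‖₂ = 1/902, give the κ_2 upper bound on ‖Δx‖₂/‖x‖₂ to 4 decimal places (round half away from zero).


AᵀA = [1028781/98000 -5486697/392000; -5486697/392000 29262789/1568000]; tr = 9144657/313600, det = 59049/7840000
solving λ² − 9144657/313600·λ + 59049/7840000 = 0 gives λ = 729/25, 81/313600
so κ_2 = √((729/25) / (81/313600)) = 336.0000
perturbation bound = 336.0000·1/902 = 0.3725

0.3725


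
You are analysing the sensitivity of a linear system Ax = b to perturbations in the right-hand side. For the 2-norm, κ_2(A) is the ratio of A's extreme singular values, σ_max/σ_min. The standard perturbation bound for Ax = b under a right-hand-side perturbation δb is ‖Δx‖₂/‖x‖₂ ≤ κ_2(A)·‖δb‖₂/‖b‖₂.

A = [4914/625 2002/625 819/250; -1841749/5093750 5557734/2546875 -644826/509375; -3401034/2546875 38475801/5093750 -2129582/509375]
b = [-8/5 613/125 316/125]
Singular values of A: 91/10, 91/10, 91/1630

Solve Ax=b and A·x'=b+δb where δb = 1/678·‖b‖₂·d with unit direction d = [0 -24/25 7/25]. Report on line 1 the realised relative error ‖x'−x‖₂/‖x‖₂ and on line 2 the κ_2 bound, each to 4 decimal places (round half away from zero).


0.0021
0.2404

σ_max = 91/10, σ_min = 91/1630
κ_2(A) = (91/10) / (91/1630) = 163.0000
bound on ‖Δx‖/‖x‖: κ·ε = 163.0000·1/678 = 0.2404
solve Ax = b  →  x = [34.1758 -25.4945 -57.5824]
‖b‖ = 5.7446, ‖x‖ = 71.6498
with δb = [0.0000 -0.0081 0.0024], A·Δx = δb → ‖Δx‖ = 0.1518
dividing the unrounded norms, ‖Δx‖/‖x‖ = 0.0021
realised/bound (from unrounded values) ≈ 0.0088


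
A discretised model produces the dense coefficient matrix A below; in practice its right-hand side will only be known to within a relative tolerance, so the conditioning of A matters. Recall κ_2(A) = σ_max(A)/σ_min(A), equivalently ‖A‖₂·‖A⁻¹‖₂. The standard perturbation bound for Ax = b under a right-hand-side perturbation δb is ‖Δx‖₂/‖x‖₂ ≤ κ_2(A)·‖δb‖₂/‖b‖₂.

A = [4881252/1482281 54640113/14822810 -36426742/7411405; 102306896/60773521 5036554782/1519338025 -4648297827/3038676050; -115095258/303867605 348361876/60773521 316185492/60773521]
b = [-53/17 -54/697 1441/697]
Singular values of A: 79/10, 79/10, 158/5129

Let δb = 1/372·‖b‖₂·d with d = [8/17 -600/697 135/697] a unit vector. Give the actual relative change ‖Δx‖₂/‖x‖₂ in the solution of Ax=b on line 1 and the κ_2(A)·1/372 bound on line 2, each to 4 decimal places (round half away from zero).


from the listed singular values, σ₁ = 79/10, σ_n = 158/5129
κ_2(A) = (79/10) / (158/5129) = 256.4500
perturbation bound = 256.4500·1/372 = 0.6894
solve Ax = b  →  x = [-28.8217 9.1672 -11.8010]
2-norm of b is 3.7417; of x, 32.4652
δb = ε·‖b‖·d = [0.0047 -0.0087 0.0019]; solving A·Δx = δb gives ‖Δx‖ = 0.3265
realised ‖Δx‖/‖x‖ = 0.0101
so the bound overstates the realised error by a factor of ≈ 68.5459 (computed from the unrounded values)

0.0101
0.6894


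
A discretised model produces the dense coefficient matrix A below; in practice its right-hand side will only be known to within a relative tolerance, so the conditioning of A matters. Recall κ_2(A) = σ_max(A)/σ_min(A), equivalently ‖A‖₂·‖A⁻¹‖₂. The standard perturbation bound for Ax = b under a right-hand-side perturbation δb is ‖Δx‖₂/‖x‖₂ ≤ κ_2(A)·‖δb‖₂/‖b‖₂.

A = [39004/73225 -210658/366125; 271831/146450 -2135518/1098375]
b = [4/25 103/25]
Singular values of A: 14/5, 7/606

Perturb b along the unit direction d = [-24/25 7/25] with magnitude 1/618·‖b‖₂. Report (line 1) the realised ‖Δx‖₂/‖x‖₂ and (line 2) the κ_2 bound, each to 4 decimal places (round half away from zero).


σ_max = 14/5, σ_min = 7/606
κ = σ_max/σ_min = (14/5)/(7/606) = 242.4000
perturbation bound = 242.4000·1/618 = 0.3922
solve Ax = b  →  x = [63.6749 58.6700]
‖b‖₂ = 4.1231 and ‖x‖₂ = 86.5832
Δx = A⁻¹·δb where δb = 1/618·4.1231·d; ‖Δx‖ = 0.5776
dividing the unrounded norms, ‖Δx‖/‖x‖ = 0.0067
so the bound overstates the realised error by a factor of ≈ 58.7986 (computed from the unrounded values)

0.0067
0.3922


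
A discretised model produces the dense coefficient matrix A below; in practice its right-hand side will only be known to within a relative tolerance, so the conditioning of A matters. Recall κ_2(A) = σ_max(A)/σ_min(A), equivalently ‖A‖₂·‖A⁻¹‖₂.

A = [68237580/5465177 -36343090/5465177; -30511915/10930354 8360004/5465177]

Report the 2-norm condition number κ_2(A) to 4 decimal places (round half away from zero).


form AᵀA = [11633816926825/71072360836 -1551162627630/17768090209; -1551162627630/17768090209 827311039636/17768090209] with trace 51706093721/245925124 and determinant 17682025/61481281
λ_max, λ_min = (51706093721/245925124 ± √2673450552617784488241/60479166614415376)/2 = 841/4, 84100/61481281
κ_2(A) = √(λ_max/λ_min) = √((841/4) / (84100/61481281)) = 392.0500

392.0500


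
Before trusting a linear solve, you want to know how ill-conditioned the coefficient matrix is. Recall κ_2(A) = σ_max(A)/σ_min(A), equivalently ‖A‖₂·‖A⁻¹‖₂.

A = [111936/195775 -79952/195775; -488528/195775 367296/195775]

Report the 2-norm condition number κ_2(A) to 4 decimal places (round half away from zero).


191.0000

M = AᵀA = [29885696/4560125 -22413312/4560125; -22413312/4560125 16811264/4560125]. tr(M)=9339392/912025, det(M)=65536/22800625
λ_max, λ_min = (9339392/912025 ± √3488587186176/33271584025)/2 = 256/25, 256/912025
κ_2(A) = √(λ_max/λ_min) = √((256/25) / (256/912025)) = 191.0000


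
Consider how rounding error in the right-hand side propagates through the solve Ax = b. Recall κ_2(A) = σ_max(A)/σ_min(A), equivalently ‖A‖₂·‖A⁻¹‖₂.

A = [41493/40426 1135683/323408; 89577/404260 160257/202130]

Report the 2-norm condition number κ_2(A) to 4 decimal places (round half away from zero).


AᵀA = [107192709/97219600 734975451/194439200; 734975451/194439200 20159467281/1555513600]; tr = 874982025/62220544, det = 1265625/995528704
char-poly roots: 225/16 and 5625/62220544
κ_2(A) = √(λ_max/λ_min) = √((225/16) / (5625/62220544)) = 394.4000

394.4000


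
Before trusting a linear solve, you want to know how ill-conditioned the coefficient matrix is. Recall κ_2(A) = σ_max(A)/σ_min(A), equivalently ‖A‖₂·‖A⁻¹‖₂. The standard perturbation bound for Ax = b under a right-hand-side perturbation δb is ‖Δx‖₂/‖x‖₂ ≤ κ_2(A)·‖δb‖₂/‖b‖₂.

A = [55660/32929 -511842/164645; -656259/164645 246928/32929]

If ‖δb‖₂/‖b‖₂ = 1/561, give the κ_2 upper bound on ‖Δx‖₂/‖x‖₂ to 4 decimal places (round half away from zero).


AᵀA = [3006667249/160402225 -1127442888/32080445; -1127442888/32080445 10569929956/160402225]; tr = 9395569/111005, det = 1119364/13875625
solving λ² − 9395569/111005·λ + 1119364/13875625 = 0 gives λ = 2116/25, 529/555025
so κ_2 = √((2116/25) / (529/555025)) = 298.0000
κ_2(A)·‖δb‖/‖b‖ = 0.5312

0.5312


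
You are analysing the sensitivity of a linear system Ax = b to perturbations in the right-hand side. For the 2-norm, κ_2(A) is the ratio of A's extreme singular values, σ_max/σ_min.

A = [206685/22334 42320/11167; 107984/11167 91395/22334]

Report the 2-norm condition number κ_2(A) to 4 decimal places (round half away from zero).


M = AᵀA = [89360866249/498807556 9308053440/124701889; 9308053440/124701889 15516975625/498807556]. tr(M)=310289473/1475762, det(M)=17682025/11806096
λ_max, λ_min = (310289473/1475762 ± √24066627456082176/544468370161)/2 = 841/4, 21025/2951524
σ_max=√(841/4)=(29/2), σ_min=√(21025/2951524)=(145/1718) → κ = 171.8000

171.8000


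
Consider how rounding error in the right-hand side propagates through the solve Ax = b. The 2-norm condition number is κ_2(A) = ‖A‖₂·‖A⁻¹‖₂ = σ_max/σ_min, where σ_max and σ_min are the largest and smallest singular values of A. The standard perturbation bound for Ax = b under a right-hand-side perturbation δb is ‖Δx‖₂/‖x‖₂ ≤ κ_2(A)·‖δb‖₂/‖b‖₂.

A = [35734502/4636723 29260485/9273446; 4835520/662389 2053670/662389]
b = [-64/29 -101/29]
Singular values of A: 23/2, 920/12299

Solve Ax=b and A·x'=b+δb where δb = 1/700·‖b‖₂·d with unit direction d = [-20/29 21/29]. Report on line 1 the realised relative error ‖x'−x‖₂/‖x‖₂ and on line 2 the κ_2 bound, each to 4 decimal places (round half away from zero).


largest singular value 23/2, smallest 920/12299
condition number: (23/2) ÷ (920/12299) = 153.7375
bound on ‖Δx‖/‖x‖: κ·ε = 153.7375·1/700 = 0.2196
solve Ax = b  →  x = [4.8207 -12.4739]
‖b‖₂ = 4.1231 and ‖x‖₂ = 13.3730
re-solving with b+δb shifts x by Δx of norm 0.0787
dividing the unrounded norms, ‖Δx‖/‖x‖ = 0.0059
tightness: 0.0059 against a bound of 0.2196 (unrounded ratio ≈ 0.0268)

0.0059
0.2196


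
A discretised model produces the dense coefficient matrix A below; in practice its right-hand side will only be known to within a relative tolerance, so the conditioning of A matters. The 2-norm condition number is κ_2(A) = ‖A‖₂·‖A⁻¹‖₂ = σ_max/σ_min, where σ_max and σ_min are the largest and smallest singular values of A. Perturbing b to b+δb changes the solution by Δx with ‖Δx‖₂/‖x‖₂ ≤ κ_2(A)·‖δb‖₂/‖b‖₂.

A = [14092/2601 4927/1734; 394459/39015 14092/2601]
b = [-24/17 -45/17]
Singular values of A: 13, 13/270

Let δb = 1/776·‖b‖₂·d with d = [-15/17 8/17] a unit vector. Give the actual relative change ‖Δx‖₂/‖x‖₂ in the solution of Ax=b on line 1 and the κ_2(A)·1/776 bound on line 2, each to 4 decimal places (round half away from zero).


0.3479
0.3479

σ_max = 13, σ_min = 13/270
κ_2(A) = 13 / (13/270) = 270.0000
κ_2(A)·‖δb‖/‖b‖ = 0.3479
solve Ax = b  →  x = [-0.2036 -0.1086]
2-norm of b is 3.0000; of x, 0.2308
δb = ε·‖b‖·d = [-0.0034 0.0018]; solving A·Δx = δb gives ‖Δx‖ = 0.0803
relative error = 0.3479
so the bound is sharp here: realised error equals the bound


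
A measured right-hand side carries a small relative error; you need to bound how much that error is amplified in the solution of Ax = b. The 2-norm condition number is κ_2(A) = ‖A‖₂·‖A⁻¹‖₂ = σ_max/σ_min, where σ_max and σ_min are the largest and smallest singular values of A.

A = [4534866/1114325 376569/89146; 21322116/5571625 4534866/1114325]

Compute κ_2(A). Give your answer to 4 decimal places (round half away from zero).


165.6250

AᵀA = [1151911856916/36912015625 241882950141/7382403125; 241882950141/7382403125 203195803689/5905922500]; tr = 11519075529/175562500, det = 172186884/1097265625
char-poly roots: 6561/100 and 104976/43890625
so κ_2 = √((6561/100) / (104976/43890625)) = 165.6250
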